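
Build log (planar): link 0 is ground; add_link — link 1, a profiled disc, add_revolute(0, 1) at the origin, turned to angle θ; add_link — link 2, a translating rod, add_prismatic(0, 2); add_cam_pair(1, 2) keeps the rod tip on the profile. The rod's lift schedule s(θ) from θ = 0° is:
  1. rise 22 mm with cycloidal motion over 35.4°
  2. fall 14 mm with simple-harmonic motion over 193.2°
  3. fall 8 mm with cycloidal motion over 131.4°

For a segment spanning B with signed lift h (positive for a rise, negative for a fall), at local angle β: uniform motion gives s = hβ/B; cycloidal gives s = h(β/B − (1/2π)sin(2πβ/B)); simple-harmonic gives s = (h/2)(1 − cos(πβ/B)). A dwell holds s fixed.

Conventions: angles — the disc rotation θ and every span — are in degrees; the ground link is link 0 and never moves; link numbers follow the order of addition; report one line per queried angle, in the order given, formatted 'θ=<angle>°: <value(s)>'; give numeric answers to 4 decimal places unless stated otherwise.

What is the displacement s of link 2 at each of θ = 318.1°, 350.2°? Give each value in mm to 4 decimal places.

seg 1 [0°–35.4°] cycloidal, h=22: full span → s += 22 → s = 22.0000
seg 2 [35.4°–228.6°] simple-harmonic, h=-14: full span → s += -14 → s = 8.0000
seg 3 [228.6°–360°] cycloidal, h=-8: θ=318.1° here. β=89.5, B=131.4. -8·(0.6811 − sin(2π·0.6811)/(2π)) = -6.6049 → s = 1.3951
seg 3 [228.6°–360°] cycloidal, h=-8: θ=350.2° here. β=121.6, B=131.4. -8·(0.9254 − sin(2π·0.9254)/(2π)) = -7.9784 → s = 0.0216

θ=318.1°: 1.3951
θ=350.2°: 0.0216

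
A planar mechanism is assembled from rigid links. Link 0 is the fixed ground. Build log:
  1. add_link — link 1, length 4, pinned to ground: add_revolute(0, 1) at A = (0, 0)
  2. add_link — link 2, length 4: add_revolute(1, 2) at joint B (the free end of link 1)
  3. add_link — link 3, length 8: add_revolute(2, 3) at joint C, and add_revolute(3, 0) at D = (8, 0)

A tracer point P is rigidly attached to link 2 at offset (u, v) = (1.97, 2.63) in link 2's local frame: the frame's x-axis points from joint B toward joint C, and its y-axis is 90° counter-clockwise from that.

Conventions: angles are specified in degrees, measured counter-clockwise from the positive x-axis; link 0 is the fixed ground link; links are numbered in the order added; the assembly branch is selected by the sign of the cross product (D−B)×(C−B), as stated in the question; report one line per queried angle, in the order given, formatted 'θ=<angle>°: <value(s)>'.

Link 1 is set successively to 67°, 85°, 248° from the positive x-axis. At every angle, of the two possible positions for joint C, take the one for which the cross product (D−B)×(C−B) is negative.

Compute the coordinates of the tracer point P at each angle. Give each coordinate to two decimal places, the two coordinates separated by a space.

A=(0,0), D=(8.00,0)
θ=67°: B = A + 4.00·(cos67°, sin67°) = (1.5629, 3.6820)
θ=67°: |BD| = 7.4157
θ=67°: circle(B,4.00) ∩ circle(D,8.00): a=0.4715, h=3.9721
θ=67°:   candidates: C₊=(3.9444,6.8958) cross=29.456; C₋=(0.0000,-0.0000) cross=-29.456
θ=67°:   branch - wants cross < 0 → take C=(0.0000,-0.0000) (cross=-29.456)
θ=67°: ex = (C−B)/|BC| = (-0.3907,-0.9205); ey = (0.9205,-0.3907)
θ=67°: P = B + 1.97·ex + 2.63·ey = (3.2141,0.8410)
θ=85°: B = A + 4.00·(cos85°, sin85°) = (0.3486, 3.9848)
θ=85°: |BD| = 8.6268
θ=85°: circle(B,4.00) ∩ circle(D,8.00): a=1.5314, h=3.6952
θ=85°:   candidates: C₊=(3.4137,6.5548) cross=31.878; C₋=(-0.0000,-0.0000) cross=-31.878
θ=85°:   branch - wants cross < 0 → take C=(-0.0000,-0.0000) (cross=-31.878)
θ=85°: ex = (C−B)/|BC| = (-0.0872,-0.9962); ey = (0.9962,-0.0872)
θ=85°: P = B + 1.97·ex + 2.63·ey = (2.7969,1.7931)
θ=248°: B = A + 4.00·(cos248°, sin248°) = (-1.4984, -3.7087)
θ=248°: |BD| = 10.1968
θ=248°: circle(B,4.00) ∩ circle(D,8.00): a=2.7447, h=2.9097
θ=248°:   candidates: C₊=(-0.0000,0.0000) cross=29.670; C₋=(2.1166,-5.4209) cross=-29.670
θ=248°:   branch - wants cross < 0 → take C=(2.1166,-5.4209) (cross=-29.670)
θ=248°: ex = (C−B)/|BC| = (0.9038,-0.4280); ey = (0.4280,0.9038)
θ=248°: P = B + 1.97·ex + 2.63·ey = (1.4077,-2.1751)

θ=67°: 3.21 0.84
θ=85°: 2.80 1.79
θ=248°: 1.41 -2.18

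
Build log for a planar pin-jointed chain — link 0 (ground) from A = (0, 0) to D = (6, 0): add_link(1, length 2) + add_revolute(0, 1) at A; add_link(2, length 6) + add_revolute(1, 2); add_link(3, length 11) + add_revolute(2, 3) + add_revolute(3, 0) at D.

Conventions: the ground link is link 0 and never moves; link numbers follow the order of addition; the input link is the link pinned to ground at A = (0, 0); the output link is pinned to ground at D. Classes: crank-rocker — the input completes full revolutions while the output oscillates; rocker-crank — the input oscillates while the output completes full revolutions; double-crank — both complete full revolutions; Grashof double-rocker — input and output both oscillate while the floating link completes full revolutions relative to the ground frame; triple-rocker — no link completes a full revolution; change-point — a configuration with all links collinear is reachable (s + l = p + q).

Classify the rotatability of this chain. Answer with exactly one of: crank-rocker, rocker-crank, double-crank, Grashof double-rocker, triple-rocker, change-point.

lengths: ground=6, input=2, coupler=6, output=11
sorted: s=2 (shortest), l=11 (longest), p+q=12
s + l = 13 vs p + q = 12
s + l > p + q → non-Grashof → no link fully rotates → triple-rocker

triple-rocker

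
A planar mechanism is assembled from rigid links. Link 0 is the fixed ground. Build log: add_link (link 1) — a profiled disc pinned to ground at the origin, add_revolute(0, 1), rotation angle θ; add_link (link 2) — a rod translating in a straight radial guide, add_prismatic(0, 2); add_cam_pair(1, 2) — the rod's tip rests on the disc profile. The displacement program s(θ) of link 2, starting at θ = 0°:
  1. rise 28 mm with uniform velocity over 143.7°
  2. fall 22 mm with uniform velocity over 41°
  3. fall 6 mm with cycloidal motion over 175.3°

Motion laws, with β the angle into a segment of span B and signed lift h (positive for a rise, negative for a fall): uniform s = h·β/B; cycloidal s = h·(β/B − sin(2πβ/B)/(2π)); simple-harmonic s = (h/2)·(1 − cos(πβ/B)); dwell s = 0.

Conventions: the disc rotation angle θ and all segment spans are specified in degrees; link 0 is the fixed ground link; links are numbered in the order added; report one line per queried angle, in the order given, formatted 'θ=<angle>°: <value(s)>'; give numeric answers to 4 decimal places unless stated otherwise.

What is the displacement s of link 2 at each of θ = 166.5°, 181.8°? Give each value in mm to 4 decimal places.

seg 1 [0°–143.7°] uniform, h=28: full span → s += 28 → s = 28.0000
seg 2 [143.7°–184.7°] uniform, h=-22: θ=166.5° here. β=22.8, B=41. -22·22.8/41 = -12.2341 → s = 15.7659
seg 2 [143.7°–184.7°] uniform, h=-22: θ=181.8° here. β=38.1, B=41. -22·38.1/41 = -20.4439 → s = 7.5561

θ=166.5°: 15.7659
θ=181.8°: 7.5561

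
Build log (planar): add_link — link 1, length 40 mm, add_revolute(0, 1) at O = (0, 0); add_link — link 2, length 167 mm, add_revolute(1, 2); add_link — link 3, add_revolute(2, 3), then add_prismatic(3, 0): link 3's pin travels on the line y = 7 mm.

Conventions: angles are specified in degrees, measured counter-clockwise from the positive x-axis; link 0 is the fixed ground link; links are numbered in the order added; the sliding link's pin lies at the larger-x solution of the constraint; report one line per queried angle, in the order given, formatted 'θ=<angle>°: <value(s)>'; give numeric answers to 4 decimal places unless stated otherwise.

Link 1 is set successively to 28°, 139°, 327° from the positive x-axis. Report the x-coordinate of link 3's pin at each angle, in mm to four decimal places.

geometry: r = 40 mm, L = 167 mm, e = 7 mm
θ=28°: crank pin P = (r cos θ, r sin θ) = (35.317904, 18.778863)
θ=28°: h = r sin θ − e = 18.778863 − 7 = 11.778863
θ=28°: x = r cos θ + √(L² − h²) = 35.317904 + 166.584088 = 201.901992
θ=139°: crank pin P = (r cos θ, r sin θ) = (-30.188383, 26.242361)
θ=139°: h = r sin θ − e = 26.242361 − 7 = 19.242361
θ=139°: x = r cos θ + √(L² − h²) = -30.188383 + 165.887708 = 135.699324
θ=327°: crank pin P = (r cos θ, r sin θ) = (33.546823, -21.785561)
θ=327°: h = r sin θ − e = -21.785561 − 7 = -28.785561
θ=327°: x = r cos θ + √(L² − h²) = 33.546823 + 164.500430 = 198.047253

θ=28°: 201.9020
θ=139°: 135.6993
θ=327°: 198.0473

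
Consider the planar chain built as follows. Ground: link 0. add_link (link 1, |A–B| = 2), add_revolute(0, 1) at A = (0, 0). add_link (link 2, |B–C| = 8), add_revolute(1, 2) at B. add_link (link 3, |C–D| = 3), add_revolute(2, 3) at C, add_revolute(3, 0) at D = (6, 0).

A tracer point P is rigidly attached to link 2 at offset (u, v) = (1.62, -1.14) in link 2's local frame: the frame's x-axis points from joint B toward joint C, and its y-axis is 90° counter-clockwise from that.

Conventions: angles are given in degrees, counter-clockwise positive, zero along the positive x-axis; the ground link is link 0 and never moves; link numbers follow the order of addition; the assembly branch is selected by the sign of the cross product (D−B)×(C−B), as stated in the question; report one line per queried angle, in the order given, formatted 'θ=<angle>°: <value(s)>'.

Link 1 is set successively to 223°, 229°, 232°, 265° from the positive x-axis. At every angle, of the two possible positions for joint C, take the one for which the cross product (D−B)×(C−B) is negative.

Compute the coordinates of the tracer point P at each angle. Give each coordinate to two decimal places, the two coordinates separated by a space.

A=(0,0), D=(6.00,0)
θ=223°: B = A + 2.00·(cos223°, sin223°) = (-1.4627, -1.3640)
θ=223°: |BD| = 7.5863
θ=223°: circle(B,8.00) ∩ circle(D,3.00): a=7.4181, h=2.9953
θ=223°:   candidates: C₊=(5.2960,2.9162) cross=22.723; C₋=(6.3731,-2.9767) cross=-22.723
θ=223°:   branch - wants cross < 0 → take C=(6.3731,-2.9767) (cross=-22.723)
θ=223°: ex = (C−B)/|BC| = (0.9795,-0.2016); ey = (0.2016,0.9795)
θ=223°: P = B + 1.62·ex + -1.14·ey = (-0.1058,-2.8072)
θ=229°: B = A + 2.00·(cos229°, sin229°) = (-1.3121, -1.5094)
θ=229°: |BD| = 7.4663
θ=229°: circle(B,8.00) ∩ circle(D,3.00): a=7.4164, h=2.9996
θ=229°:   candidates: C₊=(5.3447,2.9276) cross=22.396; C₋=(6.5575,-2.9477) cross=-22.396
θ=229°:   branch - wants cross < 0 → take C=(6.5575,-2.9477) (cross=-22.396)
θ=229°: ex = (C−B)/|BC| = (0.9837,-0.1798); ey = (0.1798,0.9837)
θ=229°: P = B + 1.62·ex + -1.14·ey = (0.0765,-2.9221)
θ=232°: B = A + 2.00·(cos232°, sin232°) = (-1.2313, -1.5760)
θ=232°: |BD| = 7.4011
θ=232°: circle(B,8.00) ∩ circle(D,3.00): a=7.4162, h=3.0000
θ=232°:   candidates: C₊=(5.3760,2.9344) cross=22.203; C₋=(6.6536,-2.9279) cross=-22.203
θ=232°:   branch - wants cross < 0 → take C=(6.6536,-2.9279) (cross=-22.203)
θ=232°: ex = (C−B)/|BC| = (0.9856,-0.1690); ey = (0.1690,0.9856)
θ=232°: P = B + 1.62·ex + -1.14·ey = (0.1727,-2.9734)
θ=265°: B = A + 2.00·(cos265°, sin265°) = (-0.1743, -1.9924)
θ=265°: |BD| = 6.4878
θ=265°: circle(B,8.00) ∩ circle(D,3.00): a=7.4826, h=2.8303
θ=265°:   candidates: C₊=(6.0776,2.9990) cross=18.362; C₋=(7.8159,-2.3880) cross=-18.362
θ=265°:   branch - wants cross < 0 → take C=(7.8159,-2.3880) (cross=-18.362)
θ=265°: ex = (C−B)/|BC| = (0.9988,-0.0495); ey = (0.0495,0.9988)
θ=265°: P = B + 1.62·ex + -1.14·ey = (1.3873,-3.2111)

θ=223°: -0.11 -2.81
θ=229°: 0.08 -2.92
θ=232°: 0.17 -2.97
θ=265°: 1.39 -3.21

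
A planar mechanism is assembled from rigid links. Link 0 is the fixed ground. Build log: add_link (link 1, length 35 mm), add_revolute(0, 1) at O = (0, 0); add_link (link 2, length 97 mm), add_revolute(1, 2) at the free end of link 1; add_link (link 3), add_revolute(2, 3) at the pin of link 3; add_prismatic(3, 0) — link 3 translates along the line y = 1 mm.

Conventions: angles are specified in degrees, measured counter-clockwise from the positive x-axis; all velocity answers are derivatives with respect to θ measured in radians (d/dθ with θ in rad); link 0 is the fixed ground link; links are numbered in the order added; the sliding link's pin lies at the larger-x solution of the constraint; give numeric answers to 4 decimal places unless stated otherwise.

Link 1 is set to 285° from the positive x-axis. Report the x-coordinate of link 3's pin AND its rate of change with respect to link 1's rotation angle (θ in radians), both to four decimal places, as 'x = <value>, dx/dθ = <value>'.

geometry: r = 35 mm, L = 97 mm, e = 1 mm
crank pin P = (r cos θ, r sin θ) = (9.058667, -33.807404)
h = r sin θ − e = -33.807404 − 1 = -34.807404
x = r cos θ + √(L² − h²) = 9.058667 + 90.539741 = 99.598407
dx/dθ = −r sin θ − h·r cos θ/√(L² − h²) (θ in radians; h = -34.807404) = 37.289948

x = 99.5984, dx/dθ = 37.2899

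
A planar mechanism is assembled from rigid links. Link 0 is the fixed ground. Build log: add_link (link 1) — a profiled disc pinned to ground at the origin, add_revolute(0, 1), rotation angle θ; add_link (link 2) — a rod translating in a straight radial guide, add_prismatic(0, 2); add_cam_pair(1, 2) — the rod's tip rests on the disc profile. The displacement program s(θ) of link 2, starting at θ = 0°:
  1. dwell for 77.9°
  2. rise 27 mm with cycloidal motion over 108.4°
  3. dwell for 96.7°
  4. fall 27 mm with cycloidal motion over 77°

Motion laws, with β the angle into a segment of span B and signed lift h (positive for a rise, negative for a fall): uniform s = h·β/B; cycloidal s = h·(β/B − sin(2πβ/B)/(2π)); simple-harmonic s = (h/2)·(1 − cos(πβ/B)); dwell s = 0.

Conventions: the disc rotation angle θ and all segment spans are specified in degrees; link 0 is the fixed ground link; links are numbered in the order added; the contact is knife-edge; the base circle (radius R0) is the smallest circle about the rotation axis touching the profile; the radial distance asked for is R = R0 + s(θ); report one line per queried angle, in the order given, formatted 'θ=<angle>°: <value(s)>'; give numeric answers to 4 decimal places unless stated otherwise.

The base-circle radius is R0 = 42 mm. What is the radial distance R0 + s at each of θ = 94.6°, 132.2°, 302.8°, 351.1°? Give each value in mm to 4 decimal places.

seg 1 [0°–77.9°] dwell: s stays 0.0000
seg 2 [77.9°–186.3°] cycloidal, h=27: θ=94.6° here. β=16.7, B=108.4. 27·(0.1541 − sin(2π·0.1541)/(2π)) = 0.6198 → s = 0.6198
seg 2 [77.9°–186.3°] cycloidal, h=27: θ=132.2° here. β=54.3, B=108.4. 27·(0.5009 − sin(2π·0.5009)/(2π)) = 13.5498 → s = 13.5498
seg 2 [77.9°–186.3°] cycloidal, h=27: full span → s += 27 → s = 27.0000
seg 3 [186.3°–283°] dwell: s stays 27.0000
seg 4 [283°–360°] cycloidal, h=-27: θ=302.8° here. β=19.8, B=77. -27·(0.2571 − sin(2π·0.2571)/(2π)) = -2.6500 → s = 24.3500
seg 4 [283°–360°] cycloidal, h=-27: θ=351.1° here. β=68.1, B=77. -27·(0.8844 − sin(2π·0.8844)/(2π)) = -26.7328 → s = 0.2672
θ=94.6°: R = R0 + s = 42 + 0.6198 = 42.6198
θ=132.2°: R = R0 + s = 42 + 13.5498 = 55.5498
θ=302.8°: R = R0 + s = 42 + 24.3500 = 66.3500
θ=351.1°: R = R0 + s = 42 + 0.2672 = 42.2672

θ=94.6°: 42.6198
θ=132.2°: 55.5498
θ=302.8°: 66.3500
θ=351.1°: 42.2672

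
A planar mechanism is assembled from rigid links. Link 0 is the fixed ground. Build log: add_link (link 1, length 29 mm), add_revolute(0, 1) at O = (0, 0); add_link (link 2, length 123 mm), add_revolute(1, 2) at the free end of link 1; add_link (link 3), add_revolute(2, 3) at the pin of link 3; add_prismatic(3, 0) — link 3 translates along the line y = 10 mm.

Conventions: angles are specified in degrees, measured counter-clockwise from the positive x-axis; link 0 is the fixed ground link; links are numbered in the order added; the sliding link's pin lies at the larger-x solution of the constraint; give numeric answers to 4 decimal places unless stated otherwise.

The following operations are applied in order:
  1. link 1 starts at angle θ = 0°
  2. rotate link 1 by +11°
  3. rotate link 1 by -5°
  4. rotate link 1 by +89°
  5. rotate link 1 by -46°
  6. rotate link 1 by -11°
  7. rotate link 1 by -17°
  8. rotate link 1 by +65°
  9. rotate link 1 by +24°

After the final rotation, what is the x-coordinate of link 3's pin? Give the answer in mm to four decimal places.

geometry: r = 29 mm, L = 123 mm, e = 10 mm; θ starts at 0°
rotate link 1 by +11°: θ ← 0° +11° = 11°
rotate link 1 by -5°: θ ← 11° -5° = 6°
rotate link 1 by +89°: θ ← 6° +89° = 95°
rotate link 1 by -46°: θ ← 95° -46° = 49°
rotate link 1 by -11°: θ ← 49° -11° = 38°
rotate link 1 by -17°: θ ← 38° -17° = 21°
rotate link 1 by +65°: θ ← 21° +65° = 86°
rotate link 1 by +24°: θ ← 86° +24° = 110°
crank pin P = (r cos θ, r sin θ) = (-9.918584, 27.251086)
h = r sin θ − e = 27.251086 − 10 = 17.251086
x = r cos θ + √(L² − h²) = -9.918584 + 121.784236 = 111.865651

111.8657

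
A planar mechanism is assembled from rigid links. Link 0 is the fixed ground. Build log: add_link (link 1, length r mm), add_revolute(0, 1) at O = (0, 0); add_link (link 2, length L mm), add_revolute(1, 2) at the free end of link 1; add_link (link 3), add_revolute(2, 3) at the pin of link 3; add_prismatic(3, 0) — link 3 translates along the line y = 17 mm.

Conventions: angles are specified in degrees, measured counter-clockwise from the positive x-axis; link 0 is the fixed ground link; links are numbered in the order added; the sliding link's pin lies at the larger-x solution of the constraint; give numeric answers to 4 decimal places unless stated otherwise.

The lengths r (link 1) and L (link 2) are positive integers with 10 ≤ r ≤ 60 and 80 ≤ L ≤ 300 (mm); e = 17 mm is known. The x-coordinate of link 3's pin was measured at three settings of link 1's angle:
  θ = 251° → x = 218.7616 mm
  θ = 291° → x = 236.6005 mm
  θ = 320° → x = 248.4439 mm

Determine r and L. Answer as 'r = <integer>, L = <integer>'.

constraint per measurement: (x − r cos θ)² + (r sin θ − e)² = L²
subtracting the θ₁ and θ₂ equations cancels the r² and L² terms:
r = (x₁² − x₂²) / (2[(x₁cos θ₁ + e sin θ₁) − (x₂cos θ₂ + e sin θ₂)]) = 26.0000 → r = 26
L² = (x₁ − r cos θ₁)² + (r sin θ₁ − e)² = 53361.0102 → L = 231.0000 → L = 231
check at θ₃=320°: x = 248.4439 (printed 248.4439) ✓

r = 26, L = 231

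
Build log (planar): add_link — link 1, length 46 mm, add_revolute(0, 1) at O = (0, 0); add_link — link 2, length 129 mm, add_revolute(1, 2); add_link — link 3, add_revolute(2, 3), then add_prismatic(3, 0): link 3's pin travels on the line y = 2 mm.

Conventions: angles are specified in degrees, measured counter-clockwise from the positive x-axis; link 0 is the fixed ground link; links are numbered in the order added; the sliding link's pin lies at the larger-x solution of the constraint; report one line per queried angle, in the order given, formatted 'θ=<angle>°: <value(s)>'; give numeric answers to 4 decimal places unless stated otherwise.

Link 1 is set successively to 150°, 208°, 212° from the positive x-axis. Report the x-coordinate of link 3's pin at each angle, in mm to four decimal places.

geometry: r = 46 mm, L = 129 mm, e = 2 mm
θ=150°: crank pin P = (r cos θ, r sin θ) = (-39.837169, 23.000000)
θ=150°: h = r sin θ − e = 23.000000 − 2 = 21.000000
θ=150°: x = r cos θ + √(L² − h²) = -39.837169 + 127.279221 = 87.442052
θ=208°: crank pin P = (r cos θ, r sin θ) = (-40.615589, -21.595692)
θ=208°: h = r sin θ − e = -21.595692 − 2 = -23.595692
θ=208°: x = r cos θ + √(L² − h²) = -40.615589 + 126.823670 = 86.208081
θ=212°: crank pin P = (r cos θ, r sin θ) = (-39.010212, -24.376286)
θ=212°: h = r sin θ − e = -24.376286 − 2 = -26.376286
θ=212°: x = r cos θ + √(L² − h²) = -39.010212 + 126.274667 = 87.264455

θ=150°: 87.4421
θ=208°: 86.2081
θ=212°: 87.2645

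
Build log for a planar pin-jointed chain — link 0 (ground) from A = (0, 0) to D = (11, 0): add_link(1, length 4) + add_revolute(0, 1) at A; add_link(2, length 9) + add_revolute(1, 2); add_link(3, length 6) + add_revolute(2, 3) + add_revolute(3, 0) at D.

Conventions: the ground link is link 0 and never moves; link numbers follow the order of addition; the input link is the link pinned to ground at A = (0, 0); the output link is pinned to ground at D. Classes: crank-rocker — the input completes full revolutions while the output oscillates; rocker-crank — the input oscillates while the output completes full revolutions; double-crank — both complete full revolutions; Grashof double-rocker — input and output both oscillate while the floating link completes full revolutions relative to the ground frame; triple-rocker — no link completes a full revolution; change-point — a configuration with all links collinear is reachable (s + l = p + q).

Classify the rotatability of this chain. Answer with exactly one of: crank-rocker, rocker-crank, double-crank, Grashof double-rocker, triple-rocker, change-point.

lengths: ground=11, input=4, coupler=9, output=6
sorted: s=4 (shortest), l=11 (longest), p+q=15
s + l = 15 vs p + q = 15
s + l = p + q → change-point (collinear configuration reachable)

change-point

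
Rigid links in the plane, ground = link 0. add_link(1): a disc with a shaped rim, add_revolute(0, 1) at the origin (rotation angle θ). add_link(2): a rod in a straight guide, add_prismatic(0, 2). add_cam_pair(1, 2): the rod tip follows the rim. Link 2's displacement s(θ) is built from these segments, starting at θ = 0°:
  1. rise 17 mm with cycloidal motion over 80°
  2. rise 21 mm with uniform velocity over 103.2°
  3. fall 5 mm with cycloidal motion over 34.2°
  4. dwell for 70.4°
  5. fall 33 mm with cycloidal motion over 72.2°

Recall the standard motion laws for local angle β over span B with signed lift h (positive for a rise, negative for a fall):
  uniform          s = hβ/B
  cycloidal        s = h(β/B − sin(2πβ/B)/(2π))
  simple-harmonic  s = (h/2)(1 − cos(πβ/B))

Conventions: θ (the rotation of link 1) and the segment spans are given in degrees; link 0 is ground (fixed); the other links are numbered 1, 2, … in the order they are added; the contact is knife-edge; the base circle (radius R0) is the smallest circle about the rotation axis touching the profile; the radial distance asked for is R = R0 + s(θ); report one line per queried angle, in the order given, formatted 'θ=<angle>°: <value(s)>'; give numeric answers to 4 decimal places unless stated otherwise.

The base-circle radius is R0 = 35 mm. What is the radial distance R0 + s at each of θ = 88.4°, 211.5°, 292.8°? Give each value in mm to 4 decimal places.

segment 1 (0° to 80°, cycloidal, h = 17) is passed completely: s = 0.0000 + (17) = 17.0000
θ = 88.4° falls in segment 2 (80° to 183.2°, uniform, h = 21): β = 88.4 − 80 = 8.4°, B = 103.2°; Δs = 21·8.4/103.2 = 1.7093; s = 17.0000 + 1.7093 = 18.7093
segment 2 (80° to 183.2°, uniform, h = 21) is passed completely: s = 17.0000 + (21) = 38.0000
θ = 211.5° falls in segment 3 (183.2° to 217.4°, cycloidal, h = -5): β = 211.5 − 183.2 = 28.3°, B = 34.2°; Δs = -5·(0.8275 − sin(2π·0.8275)/(2π)) = -4.8407; s = 38.0000 − 4.8407 = 33.1593
segment 3 (183.2° to 217.4°, cycloidal, h = -5) is passed completely: s = 38.0000 + (-5) = 33.0000
segment 4 (217.4° to 287.8°, dwell): s unchanged at 33.0000
θ = 292.8° falls in segment 5 (287.8° to 360°, cycloidal, h = -33): β = 292.8 − 287.8 = 5°, B = 72.2°; Δs = -33·(0.0693 − sin(2π·0.0693)/(2π)) = -0.0714; s = 33.0000 − 0.0714 = 32.9286
θ=88.4°: R = R0 + s = 35 + 18.7093 = 53.7093
θ=211.5°: R = R0 + s = 35 + 33.1593 = 68.1593
θ=292.8°: R = R0 + s = 35 + 32.9286 = 67.9286

θ=88.4°: 53.7093
θ=211.5°: 68.1593
θ=292.8°: 67.9286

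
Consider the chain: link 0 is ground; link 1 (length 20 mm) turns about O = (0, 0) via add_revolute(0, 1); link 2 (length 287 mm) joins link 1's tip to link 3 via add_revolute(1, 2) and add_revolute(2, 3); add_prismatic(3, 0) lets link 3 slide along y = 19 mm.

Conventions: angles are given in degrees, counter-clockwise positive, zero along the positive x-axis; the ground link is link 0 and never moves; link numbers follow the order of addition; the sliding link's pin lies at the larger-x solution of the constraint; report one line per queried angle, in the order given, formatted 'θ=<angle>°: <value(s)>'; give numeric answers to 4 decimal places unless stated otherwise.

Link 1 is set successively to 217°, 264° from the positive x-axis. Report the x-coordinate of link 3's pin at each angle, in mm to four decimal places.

geometry: r = 20 mm, L = 287 mm, e = 19 mm
θ=217°: crank pin P = (r cos θ, r sin θ) = (-15.972710, -12.036300)
θ=217°: h = r sin θ − e = -12.036300 − 19 = -31.036300
θ=217°: x = r cos θ + √(L² − h²) = -15.972710 + 285.316926 = 269.344215
θ=264°: crank pin P = (r cos θ, r sin θ) = (-2.090569, -19.890438)
θ=264°: h = r sin θ − e = -19.890438 − 19 = -38.890438
θ=264°: x = r cos θ + √(L² − h²) = -2.090569 + 284.352833 = 282.262264

θ=217°: 269.3442
θ=264°: 282.2623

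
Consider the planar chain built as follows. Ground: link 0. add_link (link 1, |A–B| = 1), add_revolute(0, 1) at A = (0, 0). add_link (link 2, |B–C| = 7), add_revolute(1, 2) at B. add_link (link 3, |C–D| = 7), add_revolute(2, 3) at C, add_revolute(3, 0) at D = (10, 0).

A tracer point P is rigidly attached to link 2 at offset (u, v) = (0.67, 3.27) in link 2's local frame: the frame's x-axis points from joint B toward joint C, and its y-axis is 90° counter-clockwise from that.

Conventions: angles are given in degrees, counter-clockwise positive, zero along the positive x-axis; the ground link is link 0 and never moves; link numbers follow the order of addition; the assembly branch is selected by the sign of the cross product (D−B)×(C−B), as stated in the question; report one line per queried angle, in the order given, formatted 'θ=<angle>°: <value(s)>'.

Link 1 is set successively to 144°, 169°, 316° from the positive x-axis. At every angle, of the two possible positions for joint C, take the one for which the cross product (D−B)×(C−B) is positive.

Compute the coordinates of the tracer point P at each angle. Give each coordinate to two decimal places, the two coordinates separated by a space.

A=(0,0), D=(10.00,0)
θ=144°: B = A + 1.00·(cos144°, sin144°) = (-0.8090, 0.5878)
θ=144°: |BD| = 10.8250
θ=144°: circle(B,7.00) ∩ circle(D,7.00): a=5.4125, h=4.4390
θ=144°:   candidates: C₊=(4.8365,4.7264) cross=48.052; C₋=(4.3545,-4.1386) cross=-48.052
θ=144°:   branch + wants cross > 0 → take C=(4.8365,4.7264) (cross=48.052)
θ=144°: ex = (C−B)/|BC| = (0.8065,0.5912); ey = (-0.5912,0.8065)
θ=144°: P = B + 0.67·ex + 3.27·ey = (-2.2020,3.6212)
θ=169°: B = A + 1.00·(cos169°, sin169°) = (-0.9816, 0.1908)
θ=169°: |BD| = 10.9833
θ=169°: circle(B,7.00) ∩ circle(D,7.00): a=5.4916, h=4.3407
θ=169°:   candidates: C₊=(4.5846,4.4355) cross=47.675; C₋=(4.4338,-4.2447) cross=-47.675
θ=169°:   branch + wants cross > 0 → take C=(4.5846,4.4355) (cross=47.675)
θ=169°: ex = (C−B)/|BC| = (0.7952,0.6064); ey = (-0.6064,0.7952)
θ=169°: P = B + 0.67·ex + 3.27·ey = (-2.4317,3.1973)
θ=316°: B = A + 1.00·(cos316°, sin316°) = (0.7193, -0.6947)
θ=316°: |BD| = 9.3066
θ=316°: circle(B,7.00) ∩ circle(D,7.00): a=4.6533, h=5.2294
θ=316°:   candidates: C₊=(4.9693,4.8675) cross=48.668; C₋=(5.7500,-5.5621) cross=-48.668
θ=316°:   branch + wants cross > 0 → take C=(4.9693,4.8675) (cross=48.668)
θ=316°: ex = (C−B)/|BC| = (0.6071,0.7946); ey = (-0.7946,0.6071)
θ=316°: P = B + 0.67·ex + 3.27·ey = (-1.4722,1.8231)

θ=144°: -2.20 3.62
θ=169°: -2.43 3.20
θ=316°: -1.47 1.82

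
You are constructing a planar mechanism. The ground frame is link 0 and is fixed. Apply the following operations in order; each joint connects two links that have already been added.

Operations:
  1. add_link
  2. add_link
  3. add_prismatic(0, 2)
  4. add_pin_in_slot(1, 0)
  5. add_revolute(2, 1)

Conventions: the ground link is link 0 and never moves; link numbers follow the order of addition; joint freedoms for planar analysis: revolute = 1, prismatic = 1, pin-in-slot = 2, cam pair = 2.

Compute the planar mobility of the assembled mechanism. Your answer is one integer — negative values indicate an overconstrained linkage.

L=1 J1=0 J2=0
add link → L=2 J1=0 J2=0
add link → L=3 J1=0 J2=0
P@0,2 dof=1 J1 → L=3 J1=1 J2=0
PS@1,0 dof=2 J2 → L=3 J1=1 J2=1
R@2,1 dof=1 J1 → L=3 J1=2 J2=1
M=3(L−1)−2J1−J2=3·2−2·2−1=1

M = 1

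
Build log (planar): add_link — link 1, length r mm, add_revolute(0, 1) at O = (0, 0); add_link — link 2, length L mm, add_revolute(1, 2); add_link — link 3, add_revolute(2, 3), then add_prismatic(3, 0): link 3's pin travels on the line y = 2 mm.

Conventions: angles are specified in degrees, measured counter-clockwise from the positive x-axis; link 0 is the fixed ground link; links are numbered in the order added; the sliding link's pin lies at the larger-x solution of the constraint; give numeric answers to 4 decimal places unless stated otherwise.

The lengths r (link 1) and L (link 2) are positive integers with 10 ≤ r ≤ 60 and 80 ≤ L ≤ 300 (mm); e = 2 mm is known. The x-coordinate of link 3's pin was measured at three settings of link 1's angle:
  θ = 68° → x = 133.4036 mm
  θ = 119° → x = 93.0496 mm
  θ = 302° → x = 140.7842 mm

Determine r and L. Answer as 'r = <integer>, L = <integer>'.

constraint per measurement: (x − r cos θ)² + (r sin θ − e)² = L²
subtracting the θ₁ and θ₂ equations cancels the r² and L² terms:
r = (x₁² − x₂²) / (2[(x₁cos θ₁ + e sin θ₁) − (x₂cos θ₂ + e sin θ₂)]) = 48.0001 → r = 48
L² = (x₁ − r cos θ₁)² + (r sin θ₁ − e)² = 15129.0099 → L = 123.0000 → L = 123
check at θ₃=302°: x = 140.7842 (printed 140.7842) ✓

r = 48, L = 123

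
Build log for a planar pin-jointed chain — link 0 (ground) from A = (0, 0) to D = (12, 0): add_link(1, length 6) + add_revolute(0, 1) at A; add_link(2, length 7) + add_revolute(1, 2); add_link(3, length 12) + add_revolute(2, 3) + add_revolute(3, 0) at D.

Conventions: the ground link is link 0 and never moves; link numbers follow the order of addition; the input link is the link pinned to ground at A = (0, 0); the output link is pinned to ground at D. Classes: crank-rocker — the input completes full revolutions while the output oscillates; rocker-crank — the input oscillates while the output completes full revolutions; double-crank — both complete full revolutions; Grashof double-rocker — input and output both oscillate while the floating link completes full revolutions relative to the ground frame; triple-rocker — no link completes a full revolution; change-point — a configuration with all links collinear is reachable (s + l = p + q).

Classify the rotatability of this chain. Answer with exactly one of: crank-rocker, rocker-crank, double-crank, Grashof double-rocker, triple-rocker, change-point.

lengths: ground=12, input=6, coupler=7, output=12
sorted: s=6 (shortest), l=12 (longest), p+q=19
s + l = 18 vs p + q = 19
s + l < p + q (Grashof) with shortest = input link → crank-rocker

crank-rocker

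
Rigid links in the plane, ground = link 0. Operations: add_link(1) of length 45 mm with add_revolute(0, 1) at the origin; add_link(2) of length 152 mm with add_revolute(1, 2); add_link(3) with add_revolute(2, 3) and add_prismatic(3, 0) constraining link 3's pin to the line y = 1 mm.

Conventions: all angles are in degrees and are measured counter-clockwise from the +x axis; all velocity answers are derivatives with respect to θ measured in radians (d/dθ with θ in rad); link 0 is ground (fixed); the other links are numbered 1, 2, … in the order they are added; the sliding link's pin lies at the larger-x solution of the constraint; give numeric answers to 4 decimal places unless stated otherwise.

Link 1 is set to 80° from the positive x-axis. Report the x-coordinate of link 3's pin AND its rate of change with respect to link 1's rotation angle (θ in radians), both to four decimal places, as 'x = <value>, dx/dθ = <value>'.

geometry: r = 45 mm, L = 152 mm, e = 1 mm
crank pin P = (r cos θ, r sin θ) = (7.814168, 44.316349)
h = r sin θ − e = 44.316349 − 1 = 43.316349
x = r cos θ + √(L² − h²) = 7.814168 + 145.697268 = 153.511436
dx/dθ = −r sin θ − h·r cos θ/√(L² − h²) (θ in radians; h = 43.316349) = -46.639531

x = 153.5114, dx/dθ = -46.6395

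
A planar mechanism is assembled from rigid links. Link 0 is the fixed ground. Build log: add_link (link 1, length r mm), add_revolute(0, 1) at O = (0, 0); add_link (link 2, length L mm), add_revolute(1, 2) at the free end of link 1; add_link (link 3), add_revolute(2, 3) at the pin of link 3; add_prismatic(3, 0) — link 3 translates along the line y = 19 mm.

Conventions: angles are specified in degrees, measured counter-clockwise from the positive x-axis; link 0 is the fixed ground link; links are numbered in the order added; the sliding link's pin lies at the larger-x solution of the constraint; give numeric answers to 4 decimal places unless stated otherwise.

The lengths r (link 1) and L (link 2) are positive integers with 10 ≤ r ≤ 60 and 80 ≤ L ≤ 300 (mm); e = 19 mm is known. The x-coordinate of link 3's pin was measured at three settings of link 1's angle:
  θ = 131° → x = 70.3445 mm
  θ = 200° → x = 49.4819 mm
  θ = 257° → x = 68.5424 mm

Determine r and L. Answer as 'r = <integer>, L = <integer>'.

constraint per measurement: (x − r cos θ)² + (r sin θ − e)² = L²
subtracting the θ₁ and θ₂ equations cancels the r² and L² terms:
r = (x₁² − x₂²) / (2[(x₁cos θ₁ + e sin θ₁) − (x₂cos θ₂ + e sin θ₂)]) = 59.0000 → r = 59
L² = (x₁ − r cos θ₁)² + (r sin θ₁ − e)² = 12544.0068 → L = 112.0000 → L = 112
check at θ₃=257°: x = 68.5424 (printed 68.5424) ✓

r = 59, L = 112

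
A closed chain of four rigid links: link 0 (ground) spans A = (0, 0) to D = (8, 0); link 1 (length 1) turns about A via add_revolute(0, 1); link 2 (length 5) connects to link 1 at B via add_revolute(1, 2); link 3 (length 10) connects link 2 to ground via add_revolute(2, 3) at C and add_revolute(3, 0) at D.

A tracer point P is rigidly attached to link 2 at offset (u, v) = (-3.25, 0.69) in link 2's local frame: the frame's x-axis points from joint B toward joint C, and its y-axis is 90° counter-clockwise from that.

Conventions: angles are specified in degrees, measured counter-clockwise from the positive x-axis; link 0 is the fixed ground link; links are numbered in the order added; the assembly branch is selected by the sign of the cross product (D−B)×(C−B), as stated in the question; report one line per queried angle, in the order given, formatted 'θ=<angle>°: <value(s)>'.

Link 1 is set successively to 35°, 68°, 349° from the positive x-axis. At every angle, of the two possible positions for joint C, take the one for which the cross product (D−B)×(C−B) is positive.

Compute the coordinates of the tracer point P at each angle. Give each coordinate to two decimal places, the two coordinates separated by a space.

A=(0,0), D=(8.00,0)
θ=35°: B = A + 1.00·(cos35°, sin35°) = (0.8192, 0.5736)
θ=35°: |BD| = 7.2037
θ=35°: circle(B,5.00) ∩ circle(D,10.00): a=-1.6038, h=4.7358
θ=35°:   candidates: C₊=(-0.4025,5.4220) cross=34.115; C₋=(-1.1566,-4.0195) cross=-34.115
θ=35°:   branch + wants cross > 0 → take C=(-0.4025,5.4220) (cross=34.115)
θ=35°: ex = (C−B)/|BC| = (-0.2443,0.9697); ey = (-0.9697,-0.2443)
θ=35°: P = B + -3.25·ex + 0.69·ey = (0.9441,-2.7465)
θ=68°: B = A + 1.00·(cos68°, sin68°) = (0.3746, 0.9272)
θ=68°: |BD| = 7.6816
θ=68°: circle(B,5.00) ∩ circle(D,10.00): a=-1.0410, h=4.8904
θ=68°:   candidates: C₊=(-0.0685,5.9075) cross=37.566; C₋=(-1.2491,-3.8018) cross=-37.566
θ=68°:   branch + wants cross > 0 → take C=(-0.0685,5.9075) (cross=37.566)
θ=68°: ex = (C−B)/|BC| = (-0.0886,0.9961); ey = (-0.9961,-0.0886)
θ=68°: P = B + -3.25·ex + 0.69·ey = (-0.0246,-2.3712)
θ=349°: B = A + 1.00·(cos349°, sin349°) = (0.9816, -0.1908)
θ=349°: |BD| = 7.0210
θ=349°: circle(B,5.00) ∩ circle(D,10.00): a=-1.8307, h=4.6528
θ=349°:   candidates: C₊=(-0.9748,4.4105) cross=32.667; C₋=(-0.7219,-4.8917) cross=-32.667
θ=349°:   branch + wants cross > 0 → take C=(-0.9748,4.4105) (cross=32.667)
θ=349°: ex = (C−B)/|BC| = (-0.3913,0.9203); ey = (-0.9203,-0.3913)
θ=349°: P = B + -3.25·ex + 0.69·ey = (1.6183,-3.4517)

θ=35°: 0.94 -2.75
θ=68°: -0.02 -2.37
θ=349°: 1.62 -3.45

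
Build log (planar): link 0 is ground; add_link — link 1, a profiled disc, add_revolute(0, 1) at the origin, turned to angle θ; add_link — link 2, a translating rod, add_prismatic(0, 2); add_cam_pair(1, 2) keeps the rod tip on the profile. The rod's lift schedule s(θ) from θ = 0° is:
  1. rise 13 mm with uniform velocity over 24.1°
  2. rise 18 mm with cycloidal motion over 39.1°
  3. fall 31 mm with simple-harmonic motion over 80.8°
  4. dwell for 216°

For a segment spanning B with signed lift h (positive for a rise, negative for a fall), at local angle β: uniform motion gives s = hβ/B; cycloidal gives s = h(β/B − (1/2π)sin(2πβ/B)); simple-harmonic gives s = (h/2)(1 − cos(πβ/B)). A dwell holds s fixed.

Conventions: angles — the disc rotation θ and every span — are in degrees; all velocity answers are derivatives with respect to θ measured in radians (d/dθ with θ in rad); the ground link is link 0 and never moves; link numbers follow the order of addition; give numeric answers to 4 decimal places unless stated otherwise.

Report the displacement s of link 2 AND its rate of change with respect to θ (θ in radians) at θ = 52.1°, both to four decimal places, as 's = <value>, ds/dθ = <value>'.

seg 1 [0°–24.1°] uniform, h=13: full span → s += 13 → s = 13.0000
seg 2 [24.1°–63.2°] cycloidal, h=18: θ=52.1° here. β=28, B=39.1. 18·(0.7161 − sin(2π·0.7161)/(2π)) = 15.6901 → s = 28.6901
velocity in seg [24.1°–63.2°] (cycloidal), θ in radians: β = 28° = 0.4887 rad, B = 39.1° = 0.6824 rad; ds/dθ = (h/B)(1 − cos(2πβ/B)) = (18/0.6824)(1 − cos(2π·0.7161)) = 31.950368 mm/rad

s = 28.6901, ds/dθ = 31.9504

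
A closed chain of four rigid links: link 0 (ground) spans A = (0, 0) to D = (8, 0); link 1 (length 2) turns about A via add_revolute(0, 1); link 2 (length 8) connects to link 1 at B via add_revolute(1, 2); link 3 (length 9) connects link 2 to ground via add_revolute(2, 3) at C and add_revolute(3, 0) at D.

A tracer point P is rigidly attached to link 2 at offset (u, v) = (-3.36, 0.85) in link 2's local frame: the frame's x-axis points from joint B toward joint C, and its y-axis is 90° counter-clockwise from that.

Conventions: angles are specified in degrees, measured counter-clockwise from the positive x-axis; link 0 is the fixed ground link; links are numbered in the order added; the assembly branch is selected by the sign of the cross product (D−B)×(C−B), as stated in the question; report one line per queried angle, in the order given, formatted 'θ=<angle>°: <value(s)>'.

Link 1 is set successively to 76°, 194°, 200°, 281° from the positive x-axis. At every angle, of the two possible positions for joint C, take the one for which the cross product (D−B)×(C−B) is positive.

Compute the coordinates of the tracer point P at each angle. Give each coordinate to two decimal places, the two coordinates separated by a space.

A=(0,0), D=(8.00,0)
θ=76°: B = A + 2.00·(cos76°, sin76°) = (0.4838, 1.9406)
θ=76°: |BD| = 7.7626
θ=76°: circle(B,8.00) ∩ circle(D,9.00): a=2.7863, h=7.4991
θ=76°:   candidates: C₊=(5.0564,8.5050) cross=58.213; C₋=(1.3070,-6.0169) cross=-58.213
θ=76°:   branch + wants cross > 0 → take C=(5.0564,8.5050) (cross=58.213)
θ=76°: ex = (C−B)/|BC| = (0.5716,0.8206); ey = (-0.8206,0.5716)
θ=76°: P = B + -3.36·ex + 0.85·ey = (-2.1341,-0.3306)
θ=194°: B = A + 2.00·(cos194°, sin194°) = (-1.9406, -0.4838)
θ=194°: |BD| = 9.9524
θ=194°: circle(B,8.00) ∩ circle(D,9.00): a=4.1221, h=6.8563
θ=194°:   candidates: C₊=(1.8433,6.5647) cross=68.236; C₋=(2.5100,-7.1316) cross=-68.236
θ=194°:   branch + wants cross > 0 → take C=(1.8433,6.5647) (cross=68.236)
θ=194°: ex = (C−B)/|BC| = (0.4730,0.8811); ey = (-0.8811,0.4730)
θ=194°: P = B + -3.36·ex + 0.85·ey = (-4.2787,-3.0422)
θ=200°: B = A + 2.00·(cos200°, sin200°) = (-1.8794, -0.6840)
θ=200°: |BD| = 9.9030
θ=200°: circle(B,8.00) ∩ circle(D,9.00): a=4.0932, h=6.8736
θ=200°:   candidates: C₊=(1.7293,6.4558) cross=68.069; C₋=(2.6788,-7.2584) cross=-68.069
θ=200°:   branch + wants cross > 0 → take C=(1.7293,6.4558) (cross=68.069)
θ=200°: ex = (C−B)/|BC| = (0.4511,0.8925); ey = (-0.8925,0.4511)
θ=200°: P = B + -3.36·ex + 0.85·ey = (-4.1536,-3.2994)
θ=281°: B = A + 2.00·(cos281°, sin281°) = (0.3816, -1.9633)
θ=281°: |BD| = 7.8673
θ=281°: circle(B,8.00) ∩ circle(D,9.00): a=2.8532, h=7.4739
θ=281°:   candidates: C₊=(1.2795,5.9862) cross=58.799; C₋=(5.0097,-8.4887) cross=-58.799
θ=281°:   branch + wants cross > 0 → take C=(1.2795,5.9862) (cross=58.799)
θ=281°: ex = (C−B)/|BC| = (0.1122,0.9937); ey = (-0.9937,0.1122)
θ=281°: P = B + -3.36·ex + 0.85·ey = (-0.8401,-5.2066)

θ=76°: -2.13 -0.33
θ=194°: -4.28 -3.04
θ=200°: -4.15 -3.30
θ=281°: -0.84 -5.21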